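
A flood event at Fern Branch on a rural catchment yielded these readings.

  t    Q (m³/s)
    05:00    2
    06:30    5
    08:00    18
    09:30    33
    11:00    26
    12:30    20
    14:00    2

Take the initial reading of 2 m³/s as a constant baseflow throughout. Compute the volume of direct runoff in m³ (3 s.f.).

V ≈ 4.97 × 10^5 m³

Direct-runoff ordinates (Q − Q_b): 0.0, 3.0, 16.0, 31.0, 24.0, 18.0, 0.0 m³/s.
ΣQ_DR = 92.00 m³/s.
With Δt = 1.5 h = 5400 s, V = ΣQ_DR · Δt = 92.00 × 5400 = 4.97 × 10^5 m³.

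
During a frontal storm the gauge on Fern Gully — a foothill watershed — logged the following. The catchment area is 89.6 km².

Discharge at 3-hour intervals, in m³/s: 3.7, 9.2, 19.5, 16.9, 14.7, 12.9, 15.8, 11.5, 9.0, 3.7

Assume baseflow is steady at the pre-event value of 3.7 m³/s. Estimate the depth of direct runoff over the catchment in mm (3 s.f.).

Direct runoff: 0.0, 5.5, 15.8, 13.2, 11.0, 9.2, 12.1, 7.8, 5.3, 0.0 m³/s; ΣQ_DR = 79.90 m³/s.
V = ΣQ_DR · Δt = 79.90 × 10800 s = 8.629 × 10^5 m³.
Over A = 89.6 km², depth = V / A = 9.63 mm.

d ≈ 9.63 mm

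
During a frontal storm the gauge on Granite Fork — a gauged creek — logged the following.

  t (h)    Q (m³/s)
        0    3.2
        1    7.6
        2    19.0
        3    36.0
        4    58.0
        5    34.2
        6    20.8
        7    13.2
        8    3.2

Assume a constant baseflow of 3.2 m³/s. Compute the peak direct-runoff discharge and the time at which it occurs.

Subtracting baseflow gives direct-runoff ordinates: 0.0, 4.4, 15.8, 32.8, 54.8, 31.0, 17.6, 10.0, 0.0 m³/s.
The maximum is 54.8 m³/s, occurring at the reading for t = 4 h.

Q_p = 54.8 m³/s at t = 4 h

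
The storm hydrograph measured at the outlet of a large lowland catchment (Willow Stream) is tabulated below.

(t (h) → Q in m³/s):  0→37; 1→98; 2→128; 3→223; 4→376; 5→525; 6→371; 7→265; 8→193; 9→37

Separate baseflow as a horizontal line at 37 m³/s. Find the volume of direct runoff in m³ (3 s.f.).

Direct-runoff ordinates (Q − Q_b): 0.0, 61.0, 91.0, 186.0, 339.0, 488.0, 334.0, 228.0, 156.0, 0.0 m³/s.
ΣQ_DR = 1883 m³/s.
With Δt = 1 h = 3600 s, V = ΣQ_DR · Δt = 1883 × 3600 = 6.78 × 10^6 m³.

V ≈ 6.78 × 10^6 m³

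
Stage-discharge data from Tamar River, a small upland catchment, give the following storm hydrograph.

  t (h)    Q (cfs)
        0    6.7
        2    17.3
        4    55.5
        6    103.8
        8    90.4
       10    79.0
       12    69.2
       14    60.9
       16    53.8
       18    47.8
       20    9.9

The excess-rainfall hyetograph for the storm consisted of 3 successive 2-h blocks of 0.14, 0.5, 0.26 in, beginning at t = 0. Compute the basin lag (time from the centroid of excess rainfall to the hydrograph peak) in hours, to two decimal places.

t_L ≈ 2.73 h

Centroid of excess rainfall: t_c = Σ P_i·t̄_i / ΣP_i = 3.2667 h (block centres at 1, 3, 5 h).
Hydrograph peak occurs at t = 6 h, so basin lag t_L = 6 − 3.2667 = 2.73 h.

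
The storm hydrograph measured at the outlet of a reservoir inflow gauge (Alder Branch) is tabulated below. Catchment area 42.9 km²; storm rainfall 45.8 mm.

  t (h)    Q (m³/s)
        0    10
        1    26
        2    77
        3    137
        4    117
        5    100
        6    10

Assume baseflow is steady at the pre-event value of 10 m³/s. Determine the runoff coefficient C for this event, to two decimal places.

C ≈ 0.75

ΣQ_DR = 407.0 m³/s; V = ΣQ_DR·Δt = 1.465 × 10^6 m³.
Runoff depth d = V / A = 34.15 mm.
C = d / P = 34.15 / 45.8 = 0.75.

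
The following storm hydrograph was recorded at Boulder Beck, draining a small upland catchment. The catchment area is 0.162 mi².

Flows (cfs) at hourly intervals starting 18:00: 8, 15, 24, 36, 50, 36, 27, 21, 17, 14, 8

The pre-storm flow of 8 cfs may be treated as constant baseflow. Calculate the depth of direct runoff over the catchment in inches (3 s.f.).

Direct runoff: 0.0, 7.0, 16.0, 28.0, 42.0, 28.0, 19.0, 13.0, 9.0, 6.0, 0.0 cfs; ΣQ_DR = 168.0 cfs.
V = ΣQ_DR · Δt = 168.0 × 3600 s = 6.048 × 10^5 ft³.
Over A = 0.162 mi², depth = V / A = 1.61 in.

d ≈ 1.61 in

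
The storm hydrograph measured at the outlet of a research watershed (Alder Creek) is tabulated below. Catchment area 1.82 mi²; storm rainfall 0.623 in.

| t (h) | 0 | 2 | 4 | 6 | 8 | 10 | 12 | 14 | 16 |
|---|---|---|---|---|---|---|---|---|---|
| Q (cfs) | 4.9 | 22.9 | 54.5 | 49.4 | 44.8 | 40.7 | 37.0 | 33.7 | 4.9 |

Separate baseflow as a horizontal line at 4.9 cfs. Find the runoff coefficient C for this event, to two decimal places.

ΣQ_DR = 248.7 cfs; V = ΣQ_DR·Δt = 1.791 × 10^6 ft³.
Runoff depth d = V / A = 0.4235 in.
C = d / P = 0.4235 / 0.623 = 0.68.

C ≈ 0.68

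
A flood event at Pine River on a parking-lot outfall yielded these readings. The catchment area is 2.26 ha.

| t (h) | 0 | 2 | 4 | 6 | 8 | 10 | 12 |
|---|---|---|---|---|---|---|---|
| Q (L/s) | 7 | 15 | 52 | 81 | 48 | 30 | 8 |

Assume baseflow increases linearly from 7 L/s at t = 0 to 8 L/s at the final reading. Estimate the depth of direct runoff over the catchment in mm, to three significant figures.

d ≈ 60.1 mm

Direct runoff: 0.00, 7.83, 44.67, 73.50, 40.33, 22.17, 0.00 L/s; ΣQ_DR = 188.5 L/s.
V = ΣQ_DR · Δt = 188.5 × 7200 s = 1.357 × 10^6 L.
Over A = 2.26 ha, depth = V / A = 60.1 mm.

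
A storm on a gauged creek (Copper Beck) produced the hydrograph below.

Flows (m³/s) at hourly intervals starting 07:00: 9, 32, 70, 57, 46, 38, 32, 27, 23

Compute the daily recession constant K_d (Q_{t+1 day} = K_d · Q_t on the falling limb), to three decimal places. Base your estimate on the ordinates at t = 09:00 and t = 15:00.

K_d ≈ 0.012

Between t = 09:00 and t = 15:00 the flow falls from 70 to 23 m³/s over 6×1 h = 6 h.
Per-interval ratio K = (23/70)^(1/6) = 0.8307; K_d = K^(24/1) = 0.012.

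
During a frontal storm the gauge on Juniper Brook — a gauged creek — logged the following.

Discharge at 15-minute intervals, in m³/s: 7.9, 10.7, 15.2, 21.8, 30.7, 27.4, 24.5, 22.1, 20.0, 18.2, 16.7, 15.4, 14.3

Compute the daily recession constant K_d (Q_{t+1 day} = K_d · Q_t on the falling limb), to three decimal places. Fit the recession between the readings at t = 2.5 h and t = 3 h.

K_d ≈ 0.001

Between t = 2.5 h and t = 3 h the flow falls from 16.7 to 14.3 m³/s over 2×0.25 h = 0.5 h.
Per-interval ratio K = (14.3/16.7)^(1/2) = 0.9254; K_d = K^(24/0.25) = 0.001.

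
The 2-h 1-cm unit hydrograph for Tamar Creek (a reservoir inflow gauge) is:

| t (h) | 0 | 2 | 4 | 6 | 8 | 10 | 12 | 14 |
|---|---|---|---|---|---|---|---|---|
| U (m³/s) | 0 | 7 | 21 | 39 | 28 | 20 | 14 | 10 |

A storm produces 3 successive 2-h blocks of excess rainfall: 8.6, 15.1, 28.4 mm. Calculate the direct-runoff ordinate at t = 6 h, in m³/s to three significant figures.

Q ≈ 85.1 m³/s

By discrete convolution, Q_j = Σ (P_i / 10 mm) · U_{j−i}.
At t = 6 h (j=3): Q = (8.6/10)·39 + (15.1/10)·21 + (28.4/10)·7 = 85.1 m³/s.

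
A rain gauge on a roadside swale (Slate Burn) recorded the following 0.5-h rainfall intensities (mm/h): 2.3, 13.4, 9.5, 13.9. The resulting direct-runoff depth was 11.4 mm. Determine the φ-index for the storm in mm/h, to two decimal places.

φ ≈ 4.67 mm/h

Only the 3 blocks with intensity above φ contribute runoff: 13.4, 9.5, 13.9 mm/h.
Σ(I−φ)·Δt = d  ⇒  (13.4+9.5+13.9 − 3φ)·0.5 = 11.4
φ = (36.80 − 11.4/0.5) / 3 = 4.67 mm/h.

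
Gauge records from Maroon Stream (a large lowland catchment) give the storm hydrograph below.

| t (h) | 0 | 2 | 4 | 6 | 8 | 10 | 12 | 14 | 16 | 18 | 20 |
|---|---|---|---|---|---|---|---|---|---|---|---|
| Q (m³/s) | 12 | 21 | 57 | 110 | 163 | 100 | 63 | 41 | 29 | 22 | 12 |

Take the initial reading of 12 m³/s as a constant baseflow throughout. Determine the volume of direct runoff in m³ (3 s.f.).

Direct-runoff ordinates (Q − Q_b): 0.0, 9.0, 45.0, 98.0, 151.0, 88.0, 51.0, 29.0, 17.0, 10.0, 0.0 m³/s.
ΣQ_DR = 498.0 m³/s.
With Δt = 2 h = 7200 s, V = ΣQ_DR · Δt = 498.0 × 7200 = 3.59 × 10^6 m³.

V ≈ 3.59 × 10^6 m³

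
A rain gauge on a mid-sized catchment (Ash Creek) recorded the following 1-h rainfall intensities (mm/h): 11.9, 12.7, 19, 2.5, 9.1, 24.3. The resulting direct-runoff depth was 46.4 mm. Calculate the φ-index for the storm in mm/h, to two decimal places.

Only the 5 blocks with intensity above φ contribute runoff: 11.9, 12.7, 19, 9.1, 24.3 mm/h.
Σ(I−φ)·Δt = d  ⇒  (11.9+12.7+19+9.1+24.3 − 5φ)·1 = 46.4
φ = (77.00 − 46.4/1) / 5 = 6.12 mm/h.

φ ≈ 6.12 mm/h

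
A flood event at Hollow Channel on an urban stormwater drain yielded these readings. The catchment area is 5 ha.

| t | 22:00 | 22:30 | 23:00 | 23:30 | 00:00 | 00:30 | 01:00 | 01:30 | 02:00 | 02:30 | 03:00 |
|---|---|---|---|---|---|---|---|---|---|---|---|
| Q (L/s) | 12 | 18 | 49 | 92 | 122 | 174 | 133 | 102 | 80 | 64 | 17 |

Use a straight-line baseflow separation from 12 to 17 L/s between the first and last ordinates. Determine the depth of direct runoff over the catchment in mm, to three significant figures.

Direct runoff: 0.00, 5.50, 36.00, 78.50, 108.00, 159.50, 118.00, 86.50, 64.00, 47.50, 0.00 L/s; ΣQ_DR = 703.5 L/s.
V = ΣQ_DR · Δt = 703.5 × 1800 s = 1.266 × 10^6 L.
Over A = 5 ha, depth = V / A = 25.3 mm.

d ≈ 25.3 mm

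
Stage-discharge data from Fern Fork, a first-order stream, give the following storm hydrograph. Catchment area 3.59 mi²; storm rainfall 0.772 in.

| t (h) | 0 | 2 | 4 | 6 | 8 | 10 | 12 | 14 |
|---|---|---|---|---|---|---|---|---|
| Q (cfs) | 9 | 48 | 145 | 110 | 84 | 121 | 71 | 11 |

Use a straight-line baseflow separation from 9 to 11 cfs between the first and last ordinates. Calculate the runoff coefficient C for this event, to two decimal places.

C ≈ 0.58

ΣQ_DR = 519.0 cfs; V = ΣQ_DR·Δt = 3.737 × 10^6 ft³.
Runoff depth d = V / A = 0.4480 in.
C = d / P = 0.4480 / 0.772 = 0.58.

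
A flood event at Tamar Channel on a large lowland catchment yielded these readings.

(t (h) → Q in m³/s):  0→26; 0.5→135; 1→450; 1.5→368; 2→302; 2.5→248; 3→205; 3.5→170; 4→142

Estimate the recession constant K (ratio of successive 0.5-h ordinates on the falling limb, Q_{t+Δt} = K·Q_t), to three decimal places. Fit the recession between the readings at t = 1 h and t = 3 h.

Using the recession-limb readings at t = 1 h and t = 3 h: Q falls from 450 to 205 m³/s over 4 intervals.
K = (Q₂/Q₁)^(1/4) = (205/450)^(1/4) = 0.822.

K ≈ 0.822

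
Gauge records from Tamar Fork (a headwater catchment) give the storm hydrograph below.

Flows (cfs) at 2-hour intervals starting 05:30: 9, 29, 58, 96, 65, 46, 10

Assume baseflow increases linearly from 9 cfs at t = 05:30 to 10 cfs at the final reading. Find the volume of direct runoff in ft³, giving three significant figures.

V ≈ 1.77 × 10^6 ft³

Direct-runoff ordinates (Q − Q_b): 0.00, 19.83, 48.67, 86.50, 55.33, 36.17, 0.00 cfs.
ΣQ_DR = 246.5 cfs.
With Δt = 2 h = 7200 s, V = ΣQ_DR · Δt = 246.5 × 7200 = 1.77 × 10^6 ft³.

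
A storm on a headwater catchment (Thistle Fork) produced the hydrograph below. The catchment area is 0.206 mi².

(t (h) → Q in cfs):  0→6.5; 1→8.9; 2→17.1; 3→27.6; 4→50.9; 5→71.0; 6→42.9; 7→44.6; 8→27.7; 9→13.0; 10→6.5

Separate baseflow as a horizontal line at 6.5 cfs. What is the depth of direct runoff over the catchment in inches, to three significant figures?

d ≈ 1.84 in

Direct runoff: 0.0, 2.4, 10.6, 21.1, 44.4, 64.5, 36.4, 38.1, 21.2, 6.5, 0.0 cfs; ΣQ_DR = 245.2 cfs.
V = ΣQ_DR · Δt = 245.2 × 3600 s = 8.827 × 10^5 ft³.
Over A = 0.206 mi², depth = V / A = 1.84 in.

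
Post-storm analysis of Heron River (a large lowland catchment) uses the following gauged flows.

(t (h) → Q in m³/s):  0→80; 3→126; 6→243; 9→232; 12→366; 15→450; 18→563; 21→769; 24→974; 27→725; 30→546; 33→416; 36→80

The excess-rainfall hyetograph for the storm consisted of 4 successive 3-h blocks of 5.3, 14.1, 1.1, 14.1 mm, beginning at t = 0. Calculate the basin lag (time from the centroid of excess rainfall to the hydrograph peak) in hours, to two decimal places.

t_L ≈ 17.42 h

Centroid of excess rainfall: t_c = Σ P_i·t̄_i / ΣP_i = 6.5809 h (block centres at 1.5, 4.5, 7.5, 10.5 h).
Hydrograph peak occurs at t = 24 h, so basin lag t_L = 24 − 6.5809 = 17.42 h.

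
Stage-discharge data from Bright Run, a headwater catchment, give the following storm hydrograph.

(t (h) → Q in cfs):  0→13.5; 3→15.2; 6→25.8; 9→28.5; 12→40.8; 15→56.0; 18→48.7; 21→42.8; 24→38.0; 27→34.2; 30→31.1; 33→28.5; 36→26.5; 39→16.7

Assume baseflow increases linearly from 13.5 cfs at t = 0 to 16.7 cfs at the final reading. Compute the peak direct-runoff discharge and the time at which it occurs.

Q_p = 41.27 cfs at t = 15 h

Subtracting baseflow gives direct-runoff ordinates: 0.00, 1.45, 11.81, 14.26, 26.32, 41.27, 33.72, 27.58, 22.53, 18.48, 15.14, 12.29, 10.05, 0.00 cfs.
The maximum is 41.27 cfs, occurring at the reading for t = 15 h.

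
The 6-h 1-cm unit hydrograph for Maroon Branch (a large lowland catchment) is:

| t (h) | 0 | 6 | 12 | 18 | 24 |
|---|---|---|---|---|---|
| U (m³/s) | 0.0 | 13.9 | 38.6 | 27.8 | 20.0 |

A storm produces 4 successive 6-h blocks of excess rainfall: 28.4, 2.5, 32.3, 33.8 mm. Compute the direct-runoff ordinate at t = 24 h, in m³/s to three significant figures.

By discrete convolution, Q_j = Σ (P_i / 10 mm) · U_{j−i}.
At t = 24 h (j=4): Q = (28.4/10)·20.0 + (2.5/10)·27.8 + (32.3/10)·38.6 + (33.8/10)·13.9 = 235 m³/s.

Q ≈ 235 m³/s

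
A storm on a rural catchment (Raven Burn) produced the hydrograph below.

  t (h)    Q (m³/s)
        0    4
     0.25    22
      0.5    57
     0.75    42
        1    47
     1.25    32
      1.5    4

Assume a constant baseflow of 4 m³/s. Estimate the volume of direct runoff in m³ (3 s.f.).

Direct-runoff ordinates (Q − Q_b): 0.0, 18.0, 53.0, 38.0, 43.0, 28.0, 0.0 m³/s.
ΣQ_DR = 180.0 m³/s.
With Δt = 0.25 h = 900 s, V = ΣQ_DR · Δt = 180.0 × 900 = 1.62 × 10^5 m³.

V ≈ 1.62 × 10^5 m³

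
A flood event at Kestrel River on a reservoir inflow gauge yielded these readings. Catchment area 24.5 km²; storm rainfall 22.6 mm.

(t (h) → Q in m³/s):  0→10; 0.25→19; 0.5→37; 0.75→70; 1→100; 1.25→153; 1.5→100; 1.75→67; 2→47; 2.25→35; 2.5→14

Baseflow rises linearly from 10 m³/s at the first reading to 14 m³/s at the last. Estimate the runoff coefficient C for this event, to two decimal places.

C ≈ 0.85

ΣQ_DR = 520.0 m³/s; V = ΣQ_DR·Δt = 4.680 × 10^5 m³.
Runoff depth d = V / A = 19.10 mm.
C = d / P = 19.10 / 22.6 = 0.85.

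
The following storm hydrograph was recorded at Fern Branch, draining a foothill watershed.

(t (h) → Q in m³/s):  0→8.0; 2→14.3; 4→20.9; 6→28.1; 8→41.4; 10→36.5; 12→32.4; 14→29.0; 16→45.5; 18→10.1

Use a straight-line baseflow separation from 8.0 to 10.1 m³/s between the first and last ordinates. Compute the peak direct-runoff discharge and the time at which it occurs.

Subtracting baseflow gives direct-runoff ordinates: 0.00, 6.07, 12.43, 19.40, 32.47, 27.33, 23.00, 19.37, 35.63, 0.00 m³/s.
The maximum is 35.63 m³/s, occurring at the reading for t = 16 h.

Q_p = 35.63 m³/s at t = 16 h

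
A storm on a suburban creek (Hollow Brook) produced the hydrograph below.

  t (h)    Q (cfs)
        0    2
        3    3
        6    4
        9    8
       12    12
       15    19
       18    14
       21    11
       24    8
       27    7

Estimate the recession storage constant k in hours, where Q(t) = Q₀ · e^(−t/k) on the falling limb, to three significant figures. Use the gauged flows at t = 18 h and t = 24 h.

On the falling limb, Q drops from 14 to 8 cfs between t = 18 h and t = 24 h (Δt = 6 h).
k = −Δt / ln(Q₂/Q₁) = −6 / ln(8/14) = 10.7 h.

k ≈ 10.7 h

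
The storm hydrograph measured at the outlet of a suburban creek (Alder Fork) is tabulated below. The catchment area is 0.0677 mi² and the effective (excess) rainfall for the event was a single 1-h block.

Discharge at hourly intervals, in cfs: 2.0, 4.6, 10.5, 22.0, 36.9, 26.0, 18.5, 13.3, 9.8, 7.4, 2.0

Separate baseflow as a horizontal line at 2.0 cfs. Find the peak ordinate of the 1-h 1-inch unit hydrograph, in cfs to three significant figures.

U_p ≈ 11.6 cfs

Direct runoff: 0.0, 2.6, 8.5, 20.0, 34.9, 24.0, 16.5, 11.3, 7.8, 5.4, 0.0 cfs; ΣQ_DR = 131.0 cfs, peak = 34.9 cfs.
Runoff depth d = ΣQ_DR·Δt / A = 131.0 × 3600 / (0.0677 mi²) = 2.998 in.
The 1-inch UH is the DRH scaled by (1 in)/d, so U_p = 34.9 × 1/2.998 = 11.6 cfs.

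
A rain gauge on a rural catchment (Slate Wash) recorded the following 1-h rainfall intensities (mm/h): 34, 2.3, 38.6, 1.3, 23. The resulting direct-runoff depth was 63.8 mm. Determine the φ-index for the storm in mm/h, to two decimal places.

φ ≈ 10.60 mm/h

Only the 3 blocks with intensity above φ contribute runoff: 34, 38.6, 23 mm/h.
Σ(I−φ)·Δt = d  ⇒  (34+38.6+23 − 3φ)·1 = 63.8
φ = (95.60 − 63.8/1) / 3 = 10.60 mm/h.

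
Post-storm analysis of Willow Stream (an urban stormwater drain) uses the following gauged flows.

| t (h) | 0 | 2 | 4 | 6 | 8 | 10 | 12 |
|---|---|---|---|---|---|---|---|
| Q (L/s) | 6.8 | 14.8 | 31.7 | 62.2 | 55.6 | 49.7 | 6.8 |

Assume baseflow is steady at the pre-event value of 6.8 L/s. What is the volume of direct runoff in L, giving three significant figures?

V ≈ 1.30 × 10^6 L

Direct-runoff ordinates (Q − Q_b): 0.0, 8.0, 24.9, 55.4, 48.8, 42.9, 0.0 L/s.
ΣQ_DR = 180.0 L/s.
With Δt = 2 h = 7200 s, V = ΣQ_DR · Δt = 180.0 × 7200 = 1.30 × 10^6 L.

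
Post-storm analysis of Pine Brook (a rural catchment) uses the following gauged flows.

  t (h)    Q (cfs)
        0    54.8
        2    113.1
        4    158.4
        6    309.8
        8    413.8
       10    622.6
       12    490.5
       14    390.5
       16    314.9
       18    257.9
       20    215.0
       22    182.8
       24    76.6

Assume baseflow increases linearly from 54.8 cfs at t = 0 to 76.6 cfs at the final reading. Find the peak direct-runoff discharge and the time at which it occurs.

Q_p = 558.72 cfs at t = 10 h

Subtracting baseflow gives direct-runoff ordinates: 0.00, 56.48, 99.97, 249.55, 351.73, 558.72, 424.80, 322.98, 245.57, 186.75, 142.03, 108.02, 0.00 cfs.
The maximum is 558.72 cfs, occurring at the reading for t = 10 h.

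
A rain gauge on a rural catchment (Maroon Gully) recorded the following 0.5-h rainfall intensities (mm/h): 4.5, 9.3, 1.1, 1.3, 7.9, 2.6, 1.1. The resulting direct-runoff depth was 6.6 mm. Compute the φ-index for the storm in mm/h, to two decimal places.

Only the 3 blocks with intensity above φ contribute runoff: 4.5, 9.3, 7.9 mm/h.
Σ(I−φ)·Δt = d  ⇒  (4.5+9.3+7.9 − 3φ)·0.5 = 6.6
φ = (21.70 − 6.6/0.5) / 3 = 2.83 mm/h.

φ ≈ 2.83 mm/h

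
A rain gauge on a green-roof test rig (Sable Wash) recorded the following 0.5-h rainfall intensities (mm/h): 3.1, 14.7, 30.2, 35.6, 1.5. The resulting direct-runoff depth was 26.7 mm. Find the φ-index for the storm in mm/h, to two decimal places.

Only the 3 blocks with intensity above φ contribute runoff: 14.7, 30.2, 35.6 mm/h.
Σ(I−φ)·Δt = d  ⇒  (14.7+30.2+35.6 − 3φ)·0.5 = 26.7
φ = (80.50 − 26.7/0.5) / 3 = 9.03 mm/h.

φ ≈ 9.03 mm/h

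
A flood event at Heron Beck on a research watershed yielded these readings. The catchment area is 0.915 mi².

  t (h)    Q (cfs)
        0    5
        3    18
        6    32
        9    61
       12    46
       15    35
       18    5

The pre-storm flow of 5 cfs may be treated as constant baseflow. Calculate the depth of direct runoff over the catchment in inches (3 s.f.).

Direct runoff: 0.0, 13.0, 27.0, 56.0, 41.0, 30.0, 0.0 cfs; ΣQ_DR = 167.0 cfs.
V = ΣQ_DR · Δt = 167.0 × 10800 s = 1.804 × 10^6 ft³.
Over A = 0.915 mi², depth = V / A = 0.848 in.

d ≈ 0.848 in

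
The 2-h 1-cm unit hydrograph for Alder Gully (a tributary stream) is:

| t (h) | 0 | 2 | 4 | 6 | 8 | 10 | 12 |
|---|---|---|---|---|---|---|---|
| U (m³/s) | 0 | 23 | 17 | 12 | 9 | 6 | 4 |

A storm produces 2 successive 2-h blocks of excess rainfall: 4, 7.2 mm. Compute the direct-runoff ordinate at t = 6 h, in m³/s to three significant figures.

Q ≈ 17.0 m³/s

By discrete convolution, Q_j = Σ (P_i / 10 mm) · U_{j−i}.
At t = 6 h (j=3): Q = (4/10)·12 + (7.2/10)·17 = 17.0 m³/s.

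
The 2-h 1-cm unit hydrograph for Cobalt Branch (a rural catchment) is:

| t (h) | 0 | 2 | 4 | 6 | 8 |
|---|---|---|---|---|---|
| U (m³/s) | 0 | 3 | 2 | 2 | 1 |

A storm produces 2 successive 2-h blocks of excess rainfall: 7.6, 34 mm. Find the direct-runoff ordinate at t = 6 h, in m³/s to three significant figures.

Q ≈ 8.32 m³/s

By discrete convolution, Q_j = Σ (P_i / 10 mm) · U_{j−i}.
At t = 6 h (j=3): Q = (7.6/10)·2 + (34/10)·2 = 8.32 m³/s.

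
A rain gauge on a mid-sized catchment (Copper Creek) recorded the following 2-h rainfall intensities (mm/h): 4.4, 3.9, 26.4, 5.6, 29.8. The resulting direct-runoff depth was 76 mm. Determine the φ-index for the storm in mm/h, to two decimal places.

φ ≈ 9.10 mm/h

Only the 2 blocks with intensity above φ contribute runoff: 26.4, 29.8 mm/h.
Σ(I−φ)·Δt = d  ⇒  (26.4+29.8 − 2φ)·2 = 76
φ = (56.20 − 76/2) / 2 = 9.10 mm/h.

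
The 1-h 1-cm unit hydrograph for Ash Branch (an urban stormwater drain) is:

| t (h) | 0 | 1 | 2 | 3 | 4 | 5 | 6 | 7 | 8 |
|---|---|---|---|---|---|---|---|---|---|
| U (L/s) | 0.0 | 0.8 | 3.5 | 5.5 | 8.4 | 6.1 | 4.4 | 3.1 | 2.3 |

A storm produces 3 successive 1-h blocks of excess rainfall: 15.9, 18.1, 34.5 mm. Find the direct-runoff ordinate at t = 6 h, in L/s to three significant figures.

By discrete convolution, Q_j = Σ (P_i / 10 mm) · U_{j−i}.
At t = 6 h (j=6): Q = (15.9/10)·4.4 + (18.1/10)·6.1 + (34.5/10)·8.4 = 47.0 L/s.

Q ≈ 47.0 L/s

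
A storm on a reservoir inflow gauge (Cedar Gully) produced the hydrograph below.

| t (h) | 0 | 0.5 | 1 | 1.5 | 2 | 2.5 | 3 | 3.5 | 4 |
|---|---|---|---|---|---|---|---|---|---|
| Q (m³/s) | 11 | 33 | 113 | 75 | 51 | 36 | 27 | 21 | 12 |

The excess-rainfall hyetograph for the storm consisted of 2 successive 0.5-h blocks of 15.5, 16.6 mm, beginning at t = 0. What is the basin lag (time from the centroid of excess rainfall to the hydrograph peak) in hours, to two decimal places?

t_L ≈ 0.49 h

Centroid of excess rainfall: t_c = Σ P_i·t̄_i / ΣP_i = 0.5086 h (block centres at 0.25, 0.75 h).
Hydrograph peak occurs at t = 1 h, so basin lag t_L = 1 − 0.5086 = 0.49 h.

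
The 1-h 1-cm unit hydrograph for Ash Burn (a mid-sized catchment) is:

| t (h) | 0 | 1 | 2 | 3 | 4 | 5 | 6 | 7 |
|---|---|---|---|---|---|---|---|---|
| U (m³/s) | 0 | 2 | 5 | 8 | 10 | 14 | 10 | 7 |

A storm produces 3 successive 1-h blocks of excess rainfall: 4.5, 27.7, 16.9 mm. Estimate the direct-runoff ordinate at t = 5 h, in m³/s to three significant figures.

By discrete convolution, Q_j = Σ (P_i / 10 mm) · U_{j−i}.
At t = 5 h (j=5): Q = (4.5/10)·14 + (27.7/10)·10 + (16.9/10)·8 = 47.5 m³/s.

Q ≈ 47.5 m³/s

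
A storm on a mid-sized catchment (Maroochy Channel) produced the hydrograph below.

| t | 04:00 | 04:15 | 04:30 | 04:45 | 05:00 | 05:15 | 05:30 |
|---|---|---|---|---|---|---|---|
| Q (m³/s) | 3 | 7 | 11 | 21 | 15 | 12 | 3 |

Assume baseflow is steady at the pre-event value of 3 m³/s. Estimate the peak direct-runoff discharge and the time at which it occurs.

Subtracting baseflow gives direct-runoff ordinates: 0.0, 4.0, 8.0, 18.0, 12.0, 9.0, 0.0 m³/s.
The maximum is 18.0 m³/s, occurring at the reading for t = 04:45.

Q_p = 18.0 m³/s at t = 04:45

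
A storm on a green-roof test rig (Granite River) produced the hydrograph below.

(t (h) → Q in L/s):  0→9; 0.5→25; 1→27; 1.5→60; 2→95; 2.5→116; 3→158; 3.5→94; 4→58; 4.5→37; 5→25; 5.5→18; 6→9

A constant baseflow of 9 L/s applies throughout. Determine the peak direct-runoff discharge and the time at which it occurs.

Q_p = 149.0 L/s at t = 3 h

Subtracting baseflow gives direct-runoff ordinates: 0.0, 16.0, 18.0, 51.0, 86.0, 107.0, 149.0, 85.0, 49.0, 28.0, 16.0, 9.0, 0.0 L/s.
The maximum is 149.0 L/s, occurring at the reading for t = 3 h.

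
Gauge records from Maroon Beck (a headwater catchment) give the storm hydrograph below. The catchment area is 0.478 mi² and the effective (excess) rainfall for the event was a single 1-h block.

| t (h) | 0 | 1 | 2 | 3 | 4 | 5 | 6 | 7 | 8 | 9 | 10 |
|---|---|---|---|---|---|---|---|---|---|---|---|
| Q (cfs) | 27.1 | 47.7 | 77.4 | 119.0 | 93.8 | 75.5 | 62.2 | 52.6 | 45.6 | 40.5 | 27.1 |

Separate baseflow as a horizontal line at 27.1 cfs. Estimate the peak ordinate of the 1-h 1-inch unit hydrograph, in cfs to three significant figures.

Direct runoff: 0.0, 20.6, 50.3, 91.9, 66.7, 48.4, 35.1, 25.5, 18.5, 13.4, 0.0 cfs; ΣQ_DR = 370.4 cfs, peak = 91.9 cfs.
Runoff depth d = ΣQ_DR·Δt / A = 370.4 × 3600 / (0.478 mi²) = 1.201 in.
The 1-inch UH is the DRH scaled by (1 in)/d, so U_p = 91.9 × 1/1.201 = 76.5 cfs.

U_p ≈ 76.5 cfs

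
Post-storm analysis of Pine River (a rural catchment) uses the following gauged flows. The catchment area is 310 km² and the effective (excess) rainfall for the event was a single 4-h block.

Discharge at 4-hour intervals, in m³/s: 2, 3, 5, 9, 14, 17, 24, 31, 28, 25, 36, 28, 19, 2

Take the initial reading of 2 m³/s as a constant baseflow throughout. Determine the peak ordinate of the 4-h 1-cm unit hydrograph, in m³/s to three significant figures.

Direct runoff: 0.0, 1.0, 3.0, 7.0, 12.0, 15.0, 22.0, 29.0, 26.0, 23.0, 34.0, 26.0, 17.0, 0.0 m³/s; ΣQ_DR = 215.0 m³/s, peak = 34.0 m³/s.
Runoff depth d = ΣQ_DR·Δt / A = 215.0 × 14400 / (310 km²) = 9.987 mm.
The 1-cm UH is the DRH scaled by (10 mm)/d, so U_p = 34.0 × 10/9.987 = 34.0 m³/s.

U_p ≈ 34.0 m³/s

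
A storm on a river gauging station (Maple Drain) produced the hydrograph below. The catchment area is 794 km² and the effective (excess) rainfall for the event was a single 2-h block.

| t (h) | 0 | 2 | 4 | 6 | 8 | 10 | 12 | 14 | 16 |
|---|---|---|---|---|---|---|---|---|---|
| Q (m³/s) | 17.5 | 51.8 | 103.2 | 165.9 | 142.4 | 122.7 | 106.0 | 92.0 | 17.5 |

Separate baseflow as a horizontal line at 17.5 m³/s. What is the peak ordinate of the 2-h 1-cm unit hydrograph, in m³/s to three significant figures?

Direct runoff: 0.0, 34.3, 85.7, 148.4, 124.9, 105.2, 88.5, 74.5, 0.0 m³/s; ΣQ_DR = 661.5 m³/s, peak = 148.4 m³/s.
Runoff depth d = ΣQ_DR·Δt / A = 661.5 × 7200 / (794 km²) = 5.998 mm.
The 1-cm UH is the DRH scaled by (10 mm)/d, so U_p = 148.4 × 10/5.998 = 247 m³/s.

U_p ≈ 247 m³/s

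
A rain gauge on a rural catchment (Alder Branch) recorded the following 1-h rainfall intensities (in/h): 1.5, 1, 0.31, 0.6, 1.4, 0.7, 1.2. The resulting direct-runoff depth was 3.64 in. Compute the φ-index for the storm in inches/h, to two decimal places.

Only the 6 blocks with intensity above φ contribute runoff: 1.5, 1, 0.6, 1.4, 0.7, 1.2 in/h.
Σ(I−φ)·Δt = d  ⇒  (1.5+1+0.6+1.4+0.7+1.2 − 6φ)·1 = 3.64
φ = (6.400 − 3.64/1) / 6 = 0.46 in/h.

φ ≈ 0.46 in/h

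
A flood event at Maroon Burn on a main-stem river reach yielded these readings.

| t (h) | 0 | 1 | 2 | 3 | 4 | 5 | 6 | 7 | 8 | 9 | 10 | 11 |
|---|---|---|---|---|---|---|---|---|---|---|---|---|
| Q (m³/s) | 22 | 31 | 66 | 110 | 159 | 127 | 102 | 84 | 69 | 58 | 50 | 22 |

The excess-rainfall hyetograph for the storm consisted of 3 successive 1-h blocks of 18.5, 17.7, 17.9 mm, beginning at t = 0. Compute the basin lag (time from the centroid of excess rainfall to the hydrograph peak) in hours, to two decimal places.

t_L ≈ 2.51 h

Centroid of excess rainfall: t_c = Σ P_i·t̄_i / ΣP_i = 1.4889 h (block centres at 0.5, 1.5, 2.5 h).
Hydrograph peak occurs at t = 4 h, so basin lag t_L = 4 − 1.4889 = 2.51 h.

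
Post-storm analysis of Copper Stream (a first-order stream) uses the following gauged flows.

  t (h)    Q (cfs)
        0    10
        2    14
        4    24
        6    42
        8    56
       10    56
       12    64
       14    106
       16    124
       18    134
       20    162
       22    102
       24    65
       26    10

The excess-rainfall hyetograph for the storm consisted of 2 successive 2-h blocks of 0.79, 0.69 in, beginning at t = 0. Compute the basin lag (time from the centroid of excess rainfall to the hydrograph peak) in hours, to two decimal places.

t_L ≈ 18.07 h

Centroid of excess rainfall: t_c = Σ P_i·t̄_i / ΣP_i = 1.9324 h (block centres at 1, 3 h).
Hydrograph peak occurs at t = 20 h, so basin lag t_L = 20 − 1.9324 = 18.07 h.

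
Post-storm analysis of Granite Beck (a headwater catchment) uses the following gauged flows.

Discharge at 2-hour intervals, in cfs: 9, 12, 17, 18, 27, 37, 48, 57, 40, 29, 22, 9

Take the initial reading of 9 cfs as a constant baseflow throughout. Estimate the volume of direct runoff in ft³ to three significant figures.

V ≈ 1.56 × 10^6 ft³

Direct-runoff ordinates (Q − Q_b): 0.0, 3.0, 8.0, 9.0, 18.0, 28.0, 39.0, 48.0, 31.0, 20.0, 13.0, 0.0 cfs.
ΣQ_DR = 217.0 cfs.
With Δt = 2 h = 7200 s, V = ΣQ_DR · Δt = 217.0 × 7200 = 1.56 × 10^6 ft³.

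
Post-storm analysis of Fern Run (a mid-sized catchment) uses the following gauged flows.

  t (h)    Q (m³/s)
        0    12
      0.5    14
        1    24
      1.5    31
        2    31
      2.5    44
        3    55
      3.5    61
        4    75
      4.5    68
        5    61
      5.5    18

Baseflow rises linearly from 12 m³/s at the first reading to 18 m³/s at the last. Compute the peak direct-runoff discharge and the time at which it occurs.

Q_p = 58.64 m³/s at t = 4 h

Subtracting baseflow gives direct-runoff ordinates: 0.00, 1.45, 10.91, 17.36, 16.82, 29.27, 39.73, 45.18, 58.64, 51.09, 43.55, 0.00 m³/s.
The maximum is 58.64 m³/s, occurring at the reading for t = 4 h.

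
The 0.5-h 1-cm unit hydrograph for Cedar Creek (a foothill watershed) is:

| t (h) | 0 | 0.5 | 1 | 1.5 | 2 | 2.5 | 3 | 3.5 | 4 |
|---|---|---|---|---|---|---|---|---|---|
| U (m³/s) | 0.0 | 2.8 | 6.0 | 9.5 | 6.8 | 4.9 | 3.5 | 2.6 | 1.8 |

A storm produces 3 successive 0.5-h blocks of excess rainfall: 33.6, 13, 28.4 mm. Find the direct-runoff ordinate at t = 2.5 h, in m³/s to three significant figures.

By discrete convolution, Q_j = Σ (P_i / 10 mm) · U_{j−i}.
At t = 2.5 h (j=5): Q = (33.6/10)·4.9 + (13/10)·6.8 + (28.4/10)·9.5 = 52.3 m³/s.

Q ≈ 52.3 m³/s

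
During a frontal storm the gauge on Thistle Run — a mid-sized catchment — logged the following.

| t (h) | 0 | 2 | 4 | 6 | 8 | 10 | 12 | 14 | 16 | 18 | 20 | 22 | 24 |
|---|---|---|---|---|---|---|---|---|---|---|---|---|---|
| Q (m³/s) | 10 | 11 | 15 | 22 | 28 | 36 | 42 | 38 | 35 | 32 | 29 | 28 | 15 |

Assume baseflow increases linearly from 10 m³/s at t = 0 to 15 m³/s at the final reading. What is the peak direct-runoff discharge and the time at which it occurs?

Q_p = 29.50 m³/s at t = 12 h

Subtracting baseflow gives direct-runoff ordinates: 0.00, 0.58, 4.17, 10.75, 16.33, 23.92, 29.50, 25.08, 21.67, 18.25, 14.83, 13.42, 0.00 m³/s.
The maximum is 29.50 m³/s, occurring at the reading for t = 12 h.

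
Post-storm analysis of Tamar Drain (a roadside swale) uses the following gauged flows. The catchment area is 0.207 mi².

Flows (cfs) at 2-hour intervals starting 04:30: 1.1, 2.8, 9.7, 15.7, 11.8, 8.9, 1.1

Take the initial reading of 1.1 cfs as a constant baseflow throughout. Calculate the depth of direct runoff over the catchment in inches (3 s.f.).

Direct runoff: 0.0, 1.7, 8.6, 14.6, 10.7, 7.8, 0.0 cfs; ΣQ_DR = 43.40 cfs.
V = ΣQ_DR · Δt = 43.40 × 7200 s = 3.125 × 10^5 ft³.
Over A = 0.207 mi², depth = V / A = 0.650 in.

d ≈ 0.650 in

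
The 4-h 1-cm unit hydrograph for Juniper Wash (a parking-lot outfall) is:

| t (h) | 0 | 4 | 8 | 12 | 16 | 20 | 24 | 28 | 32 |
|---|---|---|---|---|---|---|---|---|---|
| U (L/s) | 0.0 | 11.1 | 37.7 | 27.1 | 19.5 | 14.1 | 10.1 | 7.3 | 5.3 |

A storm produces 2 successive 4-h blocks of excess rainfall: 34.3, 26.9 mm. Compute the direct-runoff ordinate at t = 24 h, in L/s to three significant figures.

By discrete convolution, Q_j = Σ (P_i / 10 mm) · U_{j−i}.
At t = 24 h (j=6): Q = (34.3/10)·10.1 + (26.9/10)·14.1 = 72.6 L/s.

Q ≈ 72.6 L/s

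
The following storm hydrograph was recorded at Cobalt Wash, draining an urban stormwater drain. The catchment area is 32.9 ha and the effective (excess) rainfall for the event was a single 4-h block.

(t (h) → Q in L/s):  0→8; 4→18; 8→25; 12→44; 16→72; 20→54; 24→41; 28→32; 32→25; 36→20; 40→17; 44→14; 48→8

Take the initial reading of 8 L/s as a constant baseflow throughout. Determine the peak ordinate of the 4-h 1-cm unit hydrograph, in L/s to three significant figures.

Direct runoff: 0.0, 10.0, 17.0, 36.0, 64.0, 46.0, 33.0, 24.0, 17.0, 12.0, 9.0, 6.0, 0.0 L/s; ΣQ_DR = 274.0 L/s, peak = 64.0 L/s.
Runoff depth d = ΣQ_DR·Δt / A = 274.0 × 14400 / (32.9 ha) = 11.99 mm.
The 1-cm UH is the DRH scaled by (10 mm)/d, so U_p = 64.0 × 10/11.99 = 53.4 L/s.

U_p ≈ 53.4 L/s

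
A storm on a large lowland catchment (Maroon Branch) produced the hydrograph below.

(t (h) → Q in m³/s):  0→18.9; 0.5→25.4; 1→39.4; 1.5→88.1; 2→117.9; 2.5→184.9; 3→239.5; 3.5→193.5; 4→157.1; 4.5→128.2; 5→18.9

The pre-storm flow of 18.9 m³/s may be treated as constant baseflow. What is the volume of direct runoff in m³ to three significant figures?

Direct-runoff ordinates (Q − Q_b): 0.0, 6.5, 20.5, 69.2, 99.0, 166.0, 220.6, 174.6, 138.2, 109.3, 0.0 m³/s.
ΣQ_DR = 1004 m³/s.
With Δt = 0.5 h = 1800 s, V = ΣQ_DR · Δt = 1004 × 1800 = 1.81 × 10^6 m³.

V ≈ 1.81 × 10^6 m³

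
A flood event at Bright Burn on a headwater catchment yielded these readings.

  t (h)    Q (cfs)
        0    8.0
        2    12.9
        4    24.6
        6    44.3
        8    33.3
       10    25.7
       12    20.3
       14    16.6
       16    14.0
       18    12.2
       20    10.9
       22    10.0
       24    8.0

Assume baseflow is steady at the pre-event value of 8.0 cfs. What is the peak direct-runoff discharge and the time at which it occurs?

Q_p = 36.3 cfs at t = 6 h

Subtracting baseflow gives direct-runoff ordinates: 0.0, 4.9, 16.6, 36.3, 25.3, 17.7, 12.3, 8.6, 6.0, 4.2, 2.9, 2.0, 0.0 cfs.
The maximum is 36.3 cfs, occurring at the reading for t = 6 h.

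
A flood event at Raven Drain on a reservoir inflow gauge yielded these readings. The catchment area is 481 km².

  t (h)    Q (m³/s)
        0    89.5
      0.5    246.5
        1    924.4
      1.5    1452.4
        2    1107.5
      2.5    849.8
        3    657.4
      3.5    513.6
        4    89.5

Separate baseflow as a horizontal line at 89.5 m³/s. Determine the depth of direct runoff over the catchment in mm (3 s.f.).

d ≈ 19.2 mm

Direct runoff: 0.0, 157.0, 834.9, 1362.9, 1018.0, 760.3, 567.9, 424.1, 0.0 m³/s; ΣQ_DR = 5125 m³/s.
V = ΣQ_DR · Δt = 5125 × 1800 s = 9.225 × 10^6 m³.
Over A = 481 km², depth = V / A = 19.2 mm.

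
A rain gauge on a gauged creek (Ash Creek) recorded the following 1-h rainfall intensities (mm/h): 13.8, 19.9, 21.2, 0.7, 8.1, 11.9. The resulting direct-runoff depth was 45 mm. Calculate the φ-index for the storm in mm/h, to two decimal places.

Only the 5 blocks with intensity above φ contribute runoff: 13.8, 19.9, 21.2, 8.1, 11.9 mm/h.
Σ(I−φ)·Δt = d  ⇒  (13.8+19.9+21.2+8.1+11.9 − 5φ)·1 = 45
φ = (74.90 − 45/1) / 5 = 5.98 mm/h.

φ ≈ 5.98 mm/h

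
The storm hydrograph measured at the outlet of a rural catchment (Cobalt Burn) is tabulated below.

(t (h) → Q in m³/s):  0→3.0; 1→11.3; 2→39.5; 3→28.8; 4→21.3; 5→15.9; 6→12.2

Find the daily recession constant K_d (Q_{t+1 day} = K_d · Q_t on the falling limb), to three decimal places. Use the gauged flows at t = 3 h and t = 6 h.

K_d ≈ 0.001

Between t = 3 h and t = 6 h the flow falls from 28.8 to 12.2 m³/s over 3×1 h = 3 h.
Per-interval ratio K = (12.2/28.8)^(1/3) = 0.7510; K_d = K^(24/1) = 0.001.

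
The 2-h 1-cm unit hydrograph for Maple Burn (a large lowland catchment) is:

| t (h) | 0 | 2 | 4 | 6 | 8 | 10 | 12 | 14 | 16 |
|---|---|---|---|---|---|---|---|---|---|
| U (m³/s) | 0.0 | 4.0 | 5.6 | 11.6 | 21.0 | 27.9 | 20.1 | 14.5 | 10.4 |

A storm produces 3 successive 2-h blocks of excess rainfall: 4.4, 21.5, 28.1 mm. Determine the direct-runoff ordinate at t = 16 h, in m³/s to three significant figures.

By discrete convolution, Q_j = Σ (P_i / 10 mm) · U_{j−i}.
At t = 16 h (j=8): Q = (4.4/10)·10.4 + (21.5/10)·14.5 + (28.1/10)·20.1 = 92.2 m³/s.

Q ≈ 92.2 m³/s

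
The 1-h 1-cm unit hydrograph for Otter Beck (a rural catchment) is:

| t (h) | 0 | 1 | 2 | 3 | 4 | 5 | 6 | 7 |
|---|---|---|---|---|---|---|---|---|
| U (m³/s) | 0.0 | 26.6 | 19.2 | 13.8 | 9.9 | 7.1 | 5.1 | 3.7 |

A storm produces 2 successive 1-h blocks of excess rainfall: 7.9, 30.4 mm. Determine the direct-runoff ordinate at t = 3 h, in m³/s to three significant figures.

By discrete convolution, Q_j = Σ (P_i / 10 mm) · U_{j−i}.
At t = 3 h (j=3): Q = (7.9/10)·13.8 + (30.4/10)·19.2 = 69.3 m³/s.

Q ≈ 69.3 m³/s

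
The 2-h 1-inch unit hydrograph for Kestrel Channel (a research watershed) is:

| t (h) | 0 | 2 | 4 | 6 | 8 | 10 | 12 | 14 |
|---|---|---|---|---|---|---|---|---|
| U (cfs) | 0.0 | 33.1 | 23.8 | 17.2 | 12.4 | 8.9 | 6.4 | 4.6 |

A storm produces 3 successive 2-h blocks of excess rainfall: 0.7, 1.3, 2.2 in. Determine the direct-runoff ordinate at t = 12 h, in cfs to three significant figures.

By discrete convolution, Q_j = Σ (P_i / 1 in) · U_{j−i}.
At t = 12 h (j=6): Q = (0.7/1)·6.4 + (1.3/1)·8.9 + (2.2/1)·12.4 = 43.3 cfs.

Q ≈ 43.3 cfs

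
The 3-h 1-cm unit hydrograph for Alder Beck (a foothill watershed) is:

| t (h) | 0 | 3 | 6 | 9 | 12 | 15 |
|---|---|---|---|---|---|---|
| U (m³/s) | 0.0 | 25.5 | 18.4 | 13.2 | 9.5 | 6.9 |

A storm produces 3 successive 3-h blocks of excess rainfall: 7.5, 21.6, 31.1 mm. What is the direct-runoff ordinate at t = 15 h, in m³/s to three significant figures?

By discrete convolution, Q_j = Σ (P_i / 10 mm) · U_{j−i}.
At t = 15 h (j=5): Q = (7.5/10)·6.9 + (21.6/10)·9.5 + (31.1/10)·13.2 = 66.7 m³/s.

Q ≈ 66.7 m³/s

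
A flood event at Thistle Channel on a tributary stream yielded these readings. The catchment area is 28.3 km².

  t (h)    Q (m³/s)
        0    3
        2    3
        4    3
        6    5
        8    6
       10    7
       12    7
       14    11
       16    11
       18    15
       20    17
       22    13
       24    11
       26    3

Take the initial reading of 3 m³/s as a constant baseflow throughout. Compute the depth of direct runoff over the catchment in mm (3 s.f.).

Direct runoff: 0.0, 0.0, 0.0, 2.0, 3.0, 4.0, 4.0, 8.0, 8.0, 12.0, 14.0, 10.0, 8.0, 0.0 m³/s; ΣQ_DR = 73.00 m³/s.
V = ΣQ_DR · Δt = 73.00 × 7200 s = 5.256 × 10^5 m³.
Over A = 28.3 km², depth = V / A = 18.6 mm.

d ≈ 18.6 mm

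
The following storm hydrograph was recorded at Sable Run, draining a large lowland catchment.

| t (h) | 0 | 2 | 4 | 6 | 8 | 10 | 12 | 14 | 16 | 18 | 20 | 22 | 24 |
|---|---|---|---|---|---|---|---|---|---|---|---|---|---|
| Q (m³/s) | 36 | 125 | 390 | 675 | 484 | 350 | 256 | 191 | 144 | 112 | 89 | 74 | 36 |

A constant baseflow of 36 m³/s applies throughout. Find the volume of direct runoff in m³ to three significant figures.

Direct-runoff ordinates (Q − Q_b): 0.0, 89.0, 354.0, 639.0, 448.0, 314.0, 220.0, 155.0, 108.0, 76.0, 53.0, 38.0, 0.0 m³/s.
ΣQ_DR = 2494 m³/s.
With Δt = 2 h = 7200 s, V = ΣQ_DR · Δt = 2494 × 7200 = 1.80 × 10^7 m³.

V ≈ 1.80 × 10^7 m³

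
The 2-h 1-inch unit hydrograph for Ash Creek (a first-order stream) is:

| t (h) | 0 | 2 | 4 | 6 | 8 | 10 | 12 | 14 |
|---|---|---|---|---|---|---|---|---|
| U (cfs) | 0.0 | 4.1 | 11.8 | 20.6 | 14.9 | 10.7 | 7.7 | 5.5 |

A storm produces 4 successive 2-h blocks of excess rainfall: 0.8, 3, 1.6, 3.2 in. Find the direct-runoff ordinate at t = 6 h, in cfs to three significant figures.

Q ≈ 58.4 cfs

By discrete convolution, Q_j = Σ (P_i / 1 in) · U_{j−i}.
At t = 6 h (j=3): Q = (0.8/1)·20.6 + (3/1)·11.8 + (1.6/1)·4.1 + (3.2/1)·0.0 = 58.4 cfs.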